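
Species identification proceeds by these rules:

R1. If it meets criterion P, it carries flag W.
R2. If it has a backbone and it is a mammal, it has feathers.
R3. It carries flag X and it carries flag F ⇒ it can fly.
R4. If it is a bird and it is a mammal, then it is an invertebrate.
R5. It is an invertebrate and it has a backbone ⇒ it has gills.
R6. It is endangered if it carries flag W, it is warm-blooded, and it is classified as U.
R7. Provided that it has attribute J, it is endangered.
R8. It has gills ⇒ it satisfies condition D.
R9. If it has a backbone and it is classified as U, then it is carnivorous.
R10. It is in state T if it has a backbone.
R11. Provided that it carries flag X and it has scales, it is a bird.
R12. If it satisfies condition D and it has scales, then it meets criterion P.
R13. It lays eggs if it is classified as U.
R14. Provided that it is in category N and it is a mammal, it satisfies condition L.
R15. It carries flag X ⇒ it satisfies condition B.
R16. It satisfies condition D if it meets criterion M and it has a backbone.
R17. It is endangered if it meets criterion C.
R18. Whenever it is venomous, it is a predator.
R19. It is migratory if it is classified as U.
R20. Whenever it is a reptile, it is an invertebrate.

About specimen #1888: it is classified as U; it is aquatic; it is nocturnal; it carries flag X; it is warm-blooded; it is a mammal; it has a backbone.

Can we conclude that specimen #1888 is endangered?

Forward chaining from the given facts derives: has feathers, is carnivorous, is in state T, lays eggs, satisfies condition B, is migratory.
Rules concluding "it is endangered": R6 needs "it carries flag W"; R7 needs "it has attribute J"; R17 needs "it meets criterion C" — none of these are established.

No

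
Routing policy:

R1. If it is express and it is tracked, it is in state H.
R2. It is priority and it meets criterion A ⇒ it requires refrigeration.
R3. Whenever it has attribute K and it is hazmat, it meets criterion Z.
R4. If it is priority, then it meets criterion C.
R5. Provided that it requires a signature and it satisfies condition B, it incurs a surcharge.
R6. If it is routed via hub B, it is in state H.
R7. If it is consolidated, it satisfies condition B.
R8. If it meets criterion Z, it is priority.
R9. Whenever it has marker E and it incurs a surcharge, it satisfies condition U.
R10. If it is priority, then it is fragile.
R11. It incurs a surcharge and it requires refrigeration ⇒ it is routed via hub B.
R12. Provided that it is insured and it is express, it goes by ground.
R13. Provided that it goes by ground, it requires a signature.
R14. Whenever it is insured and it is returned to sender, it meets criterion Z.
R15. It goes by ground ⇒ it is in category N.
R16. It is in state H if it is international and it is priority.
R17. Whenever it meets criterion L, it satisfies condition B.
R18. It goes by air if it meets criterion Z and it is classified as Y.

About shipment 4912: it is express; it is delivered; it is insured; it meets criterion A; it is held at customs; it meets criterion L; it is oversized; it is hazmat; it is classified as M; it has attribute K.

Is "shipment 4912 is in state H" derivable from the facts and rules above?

By R3 (it has attribute K, it is hazmat): it meets criterion Z.
By R8 (it meets criterion Z): it is priority.
By R12 (it is insured, it is express): it goes by ground.
By R13 (it goes by ground): it requires a signature.
By R17 (it meets criterion L): it satisfies condition B.
By R2 (it is priority, it meets criterion A): it requires refrigeration.
By R5 (it requires a signature, it satisfies condition B): it incurs a surcharge.
By R11 (it incurs a surcharge, it requires refrigeration): it is routed via hub B.
By R6 (it is routed via hub B): it is in state H.

Yes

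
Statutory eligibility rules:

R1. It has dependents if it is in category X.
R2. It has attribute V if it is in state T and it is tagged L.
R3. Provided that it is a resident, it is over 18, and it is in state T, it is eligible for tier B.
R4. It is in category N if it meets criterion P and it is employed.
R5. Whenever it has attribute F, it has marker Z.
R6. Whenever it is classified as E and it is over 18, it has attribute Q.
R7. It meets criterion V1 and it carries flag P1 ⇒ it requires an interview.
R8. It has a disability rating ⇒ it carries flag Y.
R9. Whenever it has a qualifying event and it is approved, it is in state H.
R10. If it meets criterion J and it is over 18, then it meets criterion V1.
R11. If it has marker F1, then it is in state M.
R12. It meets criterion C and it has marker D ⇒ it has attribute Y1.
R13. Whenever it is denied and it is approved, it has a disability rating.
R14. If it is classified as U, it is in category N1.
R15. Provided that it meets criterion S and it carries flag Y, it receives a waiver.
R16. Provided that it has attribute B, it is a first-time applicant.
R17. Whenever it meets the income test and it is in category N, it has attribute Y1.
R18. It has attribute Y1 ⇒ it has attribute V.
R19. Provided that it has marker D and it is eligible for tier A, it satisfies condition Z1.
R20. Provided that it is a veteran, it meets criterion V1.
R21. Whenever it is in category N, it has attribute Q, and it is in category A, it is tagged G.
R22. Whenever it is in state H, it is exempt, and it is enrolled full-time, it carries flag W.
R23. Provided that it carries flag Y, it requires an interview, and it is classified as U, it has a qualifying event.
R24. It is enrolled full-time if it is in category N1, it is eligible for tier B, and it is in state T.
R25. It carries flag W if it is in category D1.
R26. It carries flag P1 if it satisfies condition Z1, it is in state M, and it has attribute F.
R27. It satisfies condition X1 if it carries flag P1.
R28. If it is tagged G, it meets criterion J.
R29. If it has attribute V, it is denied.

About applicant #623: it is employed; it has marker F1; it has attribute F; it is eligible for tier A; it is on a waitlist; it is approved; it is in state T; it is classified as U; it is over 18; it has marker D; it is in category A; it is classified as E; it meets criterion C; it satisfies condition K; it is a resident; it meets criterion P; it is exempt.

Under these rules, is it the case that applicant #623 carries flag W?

Yes

By R3 (it is a resident, it is over 18, it is in state T): it is eligible for tier B.
By R4 (it meets criterion P, it is employed): it is in category N.
By R6 (it is classified as E, it is over 18): it has attribute Q.
By R11 (it has marker F1): it is in state M.
By R12 (it meets criterion C, it has marker D): it has attribute Y1.
By R14 (it is classified as U): it is in category N1.
By R18 (it has attribute Y1): it has attribute V.
By R19 (it has marker D, it is eligible for tier A): it satisfies condition Z1.
By R21 (it is in category N, it has attribute Q, it is in category A): it is tagged G.
By R24 (it is in category N1, it is eligible for tier B, it is in state T): it is enrolled full-time.
By R26 (it satisfies condition Z1, it is in state M, it has attribute F): it carries flag P1.
By R28 (it is tagged G): it meets criterion J.
By R29 (it has attribute V): it is denied.
By R10 (it meets criterion J, it is over 18): it meets criterion V1.
By R13 (it is denied, it is approved): it has a disability rating.
By R7 (it meets criterion V1, it carries flag P1): it requires an interview.
By R8 (it has a disability rating): it carries flag Y.
By R23 (it carries flag Y, it requires an interview, it is classified as U): it has a qualifying event.
By R9 (it has a qualifying event, it is approved): it is in state H.
By R22 (it is in state H, it is exempt, it is enrolled full-time): it carries flag W.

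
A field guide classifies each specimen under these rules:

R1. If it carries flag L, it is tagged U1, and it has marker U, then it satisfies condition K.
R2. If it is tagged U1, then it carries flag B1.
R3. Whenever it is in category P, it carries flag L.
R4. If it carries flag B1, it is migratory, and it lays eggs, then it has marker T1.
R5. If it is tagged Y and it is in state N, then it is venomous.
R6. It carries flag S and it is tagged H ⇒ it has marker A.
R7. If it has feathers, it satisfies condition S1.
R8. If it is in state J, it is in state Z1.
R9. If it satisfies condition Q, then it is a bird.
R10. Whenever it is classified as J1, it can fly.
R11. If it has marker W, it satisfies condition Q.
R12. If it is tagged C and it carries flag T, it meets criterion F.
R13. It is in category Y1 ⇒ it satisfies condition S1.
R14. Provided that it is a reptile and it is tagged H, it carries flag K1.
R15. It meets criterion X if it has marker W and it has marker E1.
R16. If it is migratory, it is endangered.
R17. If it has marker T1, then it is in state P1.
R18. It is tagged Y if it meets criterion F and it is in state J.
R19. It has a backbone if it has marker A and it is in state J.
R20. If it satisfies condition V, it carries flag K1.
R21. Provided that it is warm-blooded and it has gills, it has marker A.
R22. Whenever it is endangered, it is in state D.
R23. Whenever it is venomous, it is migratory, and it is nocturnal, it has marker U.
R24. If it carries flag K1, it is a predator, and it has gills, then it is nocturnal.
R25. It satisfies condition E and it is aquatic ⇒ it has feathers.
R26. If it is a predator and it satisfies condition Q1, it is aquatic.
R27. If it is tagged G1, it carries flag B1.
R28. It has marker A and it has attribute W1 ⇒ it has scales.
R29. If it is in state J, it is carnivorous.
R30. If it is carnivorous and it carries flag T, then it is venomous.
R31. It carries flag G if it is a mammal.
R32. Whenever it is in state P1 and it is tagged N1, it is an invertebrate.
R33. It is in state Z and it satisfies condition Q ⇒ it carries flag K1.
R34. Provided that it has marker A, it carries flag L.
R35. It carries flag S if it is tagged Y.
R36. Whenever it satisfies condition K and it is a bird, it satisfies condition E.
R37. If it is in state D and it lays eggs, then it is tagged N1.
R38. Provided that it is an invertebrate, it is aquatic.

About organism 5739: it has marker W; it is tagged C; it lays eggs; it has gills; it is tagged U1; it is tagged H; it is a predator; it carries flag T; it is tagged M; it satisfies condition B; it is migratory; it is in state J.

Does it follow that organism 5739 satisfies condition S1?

No

Forward chaining from the given facts derives: carries flag B1, has marker T1, is in state Z1, satisfies condition Q, meets criterion F, is endangered, is in state P1, is tagged Y, is in state D, is carnivorous, is venomous, carries flag S, is tagged N1, has marker A, is a bird, has a backbone, is an invertebrate, carries flag L, is aquatic.
Rules concluding "it satisfies condition S1": R7 needs "it has feathers"; R13 needs "it is in category Y1" — none of these are established.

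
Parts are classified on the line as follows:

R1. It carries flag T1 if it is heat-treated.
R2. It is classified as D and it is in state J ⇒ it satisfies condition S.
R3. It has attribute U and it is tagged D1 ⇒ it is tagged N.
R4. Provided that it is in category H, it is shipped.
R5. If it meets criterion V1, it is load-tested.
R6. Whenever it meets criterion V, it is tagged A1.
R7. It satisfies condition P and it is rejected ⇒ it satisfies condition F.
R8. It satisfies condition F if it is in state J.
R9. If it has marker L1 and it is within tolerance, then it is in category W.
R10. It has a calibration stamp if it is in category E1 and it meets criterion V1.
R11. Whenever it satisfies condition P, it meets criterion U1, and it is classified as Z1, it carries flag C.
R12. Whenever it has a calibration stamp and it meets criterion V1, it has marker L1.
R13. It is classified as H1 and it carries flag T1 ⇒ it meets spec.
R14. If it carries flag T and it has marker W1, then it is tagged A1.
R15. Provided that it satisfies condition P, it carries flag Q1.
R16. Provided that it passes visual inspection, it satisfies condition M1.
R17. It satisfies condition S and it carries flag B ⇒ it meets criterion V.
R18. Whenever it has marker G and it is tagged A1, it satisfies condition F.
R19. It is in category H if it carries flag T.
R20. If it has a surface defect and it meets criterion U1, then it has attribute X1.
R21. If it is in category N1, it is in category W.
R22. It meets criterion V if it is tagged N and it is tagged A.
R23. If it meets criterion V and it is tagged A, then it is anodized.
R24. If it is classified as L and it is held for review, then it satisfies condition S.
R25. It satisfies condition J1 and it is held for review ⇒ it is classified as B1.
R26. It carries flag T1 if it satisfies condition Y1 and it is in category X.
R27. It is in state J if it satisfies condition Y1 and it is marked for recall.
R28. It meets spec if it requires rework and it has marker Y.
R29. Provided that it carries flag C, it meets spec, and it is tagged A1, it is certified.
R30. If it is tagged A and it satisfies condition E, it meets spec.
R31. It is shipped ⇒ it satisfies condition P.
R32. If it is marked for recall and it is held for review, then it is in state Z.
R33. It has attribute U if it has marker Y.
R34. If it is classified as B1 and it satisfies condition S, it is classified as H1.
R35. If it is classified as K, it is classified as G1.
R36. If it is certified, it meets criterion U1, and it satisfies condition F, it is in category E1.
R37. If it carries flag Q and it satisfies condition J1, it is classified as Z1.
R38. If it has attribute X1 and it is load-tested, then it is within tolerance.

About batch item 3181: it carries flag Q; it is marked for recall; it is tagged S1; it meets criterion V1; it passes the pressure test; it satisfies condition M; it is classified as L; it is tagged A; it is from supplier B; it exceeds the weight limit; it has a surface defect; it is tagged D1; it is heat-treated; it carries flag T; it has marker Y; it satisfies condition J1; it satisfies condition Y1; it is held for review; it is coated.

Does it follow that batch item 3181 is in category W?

No

Forward chaining from the given facts derives: carries flag T1, is load-tested, is in category H, satisfies condition S, is classified as B1, is in state J, is in state Z, has attribute U, is classified as H1, is classified as Z1, is tagged N, is shipped, satisfies condition F, meets spec, meets criterion V, is anodized, satisfies condition P, is tagged A1, carries flag Q1.
Rules concluding "it is in category W": R9 needs "it has marker L1"; R21 needs "it is in category N1" — none of these are established.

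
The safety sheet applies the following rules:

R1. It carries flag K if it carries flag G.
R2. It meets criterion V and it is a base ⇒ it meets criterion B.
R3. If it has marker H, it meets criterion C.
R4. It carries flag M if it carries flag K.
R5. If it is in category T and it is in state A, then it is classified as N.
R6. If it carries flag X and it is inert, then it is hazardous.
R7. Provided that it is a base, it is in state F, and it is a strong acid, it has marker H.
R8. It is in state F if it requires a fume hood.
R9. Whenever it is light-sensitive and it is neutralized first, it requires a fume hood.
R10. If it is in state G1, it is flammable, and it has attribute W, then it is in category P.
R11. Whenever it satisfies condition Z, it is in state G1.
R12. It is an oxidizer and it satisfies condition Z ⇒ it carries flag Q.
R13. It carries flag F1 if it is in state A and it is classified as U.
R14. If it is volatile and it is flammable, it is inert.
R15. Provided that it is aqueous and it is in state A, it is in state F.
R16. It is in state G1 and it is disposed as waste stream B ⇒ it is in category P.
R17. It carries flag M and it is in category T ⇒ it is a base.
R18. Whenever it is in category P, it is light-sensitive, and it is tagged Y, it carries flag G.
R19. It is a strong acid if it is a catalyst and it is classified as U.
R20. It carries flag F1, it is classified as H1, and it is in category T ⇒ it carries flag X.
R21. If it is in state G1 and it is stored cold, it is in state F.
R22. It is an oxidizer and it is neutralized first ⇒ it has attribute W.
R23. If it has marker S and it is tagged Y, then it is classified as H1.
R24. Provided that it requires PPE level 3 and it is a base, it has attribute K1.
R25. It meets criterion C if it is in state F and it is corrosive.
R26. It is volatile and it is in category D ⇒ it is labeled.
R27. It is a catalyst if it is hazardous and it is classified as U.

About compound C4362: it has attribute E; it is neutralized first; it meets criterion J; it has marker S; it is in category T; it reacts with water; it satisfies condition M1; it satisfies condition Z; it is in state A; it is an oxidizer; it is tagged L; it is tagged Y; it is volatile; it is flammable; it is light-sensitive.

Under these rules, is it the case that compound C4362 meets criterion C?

No

Forward chaining from the given facts derives: is classified as N, requires a fume hood, is in state G1, carries flag Q, is inert, has attribute W, is classified as H1, is in state F, is in category P, carries flag G, carries flag K, carries flag M, is a base.
Rules concluding "it meets criterion C": R3 needs "it has marker H"; R25 needs "it is corrosive" — none of these are established.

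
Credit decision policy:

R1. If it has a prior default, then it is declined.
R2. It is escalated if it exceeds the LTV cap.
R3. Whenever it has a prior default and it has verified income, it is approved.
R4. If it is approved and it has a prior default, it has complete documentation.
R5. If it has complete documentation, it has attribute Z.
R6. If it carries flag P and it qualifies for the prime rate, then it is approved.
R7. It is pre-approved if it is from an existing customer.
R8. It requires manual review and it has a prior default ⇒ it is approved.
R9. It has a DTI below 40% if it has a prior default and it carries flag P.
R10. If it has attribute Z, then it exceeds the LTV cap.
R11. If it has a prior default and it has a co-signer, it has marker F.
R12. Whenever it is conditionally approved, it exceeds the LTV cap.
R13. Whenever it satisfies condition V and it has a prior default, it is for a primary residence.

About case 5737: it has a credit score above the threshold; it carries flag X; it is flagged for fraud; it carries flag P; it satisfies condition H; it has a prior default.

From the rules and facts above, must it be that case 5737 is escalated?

No

Forward chaining from the given facts derives: is declined, has a DTI below 40%.
The only rule concluding "it is escalated" is R2, which needs "it exceeds the LTV cap"; that is never established.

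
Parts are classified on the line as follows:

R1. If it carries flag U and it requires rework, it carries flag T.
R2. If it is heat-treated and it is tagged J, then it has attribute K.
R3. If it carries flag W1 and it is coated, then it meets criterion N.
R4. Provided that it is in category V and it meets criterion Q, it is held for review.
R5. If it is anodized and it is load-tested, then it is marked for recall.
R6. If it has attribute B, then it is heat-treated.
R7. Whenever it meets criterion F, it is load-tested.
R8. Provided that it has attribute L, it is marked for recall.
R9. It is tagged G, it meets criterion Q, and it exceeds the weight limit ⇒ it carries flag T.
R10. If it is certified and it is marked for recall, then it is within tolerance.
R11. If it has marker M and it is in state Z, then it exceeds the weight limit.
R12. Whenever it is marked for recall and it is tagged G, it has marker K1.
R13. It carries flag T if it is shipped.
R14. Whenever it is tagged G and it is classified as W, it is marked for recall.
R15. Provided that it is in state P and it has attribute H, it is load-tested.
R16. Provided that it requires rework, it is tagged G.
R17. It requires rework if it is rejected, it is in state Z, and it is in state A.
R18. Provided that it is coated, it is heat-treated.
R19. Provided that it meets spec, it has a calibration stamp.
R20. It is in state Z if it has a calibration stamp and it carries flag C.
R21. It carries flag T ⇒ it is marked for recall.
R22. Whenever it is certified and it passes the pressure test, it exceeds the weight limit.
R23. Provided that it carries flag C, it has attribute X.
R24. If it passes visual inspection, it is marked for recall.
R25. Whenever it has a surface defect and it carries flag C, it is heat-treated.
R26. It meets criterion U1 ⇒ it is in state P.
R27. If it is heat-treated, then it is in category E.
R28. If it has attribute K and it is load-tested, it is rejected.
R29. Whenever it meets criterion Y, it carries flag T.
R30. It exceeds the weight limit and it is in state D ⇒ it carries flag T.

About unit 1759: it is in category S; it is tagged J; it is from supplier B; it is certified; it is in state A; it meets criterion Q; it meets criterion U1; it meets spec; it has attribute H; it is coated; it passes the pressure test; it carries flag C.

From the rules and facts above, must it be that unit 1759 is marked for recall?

Yes

By R18 (it is coated): it is heat-treated.
By R19 (it meets spec): it has a calibration stamp.
By R20 (it has a calibration stamp, it carries flag C): it is in state Z.
By R22 (it is certified, it passes the pressure test): it exceeds the weight limit.
By R26 (it meets criterion U1): it is in state P.
By R2 (it is heat-treated, it is tagged J): it has attribute K.
By R15 (it is in state P, it has attribute H): it is load-tested.
By R28 (it has attribute K, it is load-tested): it is rejected.
By R17 (it is rejected, it is in state Z, it is in state A): it requires rework.
By R16 (it requires rework): it is tagged G.
By R9 (it is tagged G, it meets criterion Q, it exceeds the weight limit): it carries flag T.
By R21 (it carries flag T): it is marked for recall.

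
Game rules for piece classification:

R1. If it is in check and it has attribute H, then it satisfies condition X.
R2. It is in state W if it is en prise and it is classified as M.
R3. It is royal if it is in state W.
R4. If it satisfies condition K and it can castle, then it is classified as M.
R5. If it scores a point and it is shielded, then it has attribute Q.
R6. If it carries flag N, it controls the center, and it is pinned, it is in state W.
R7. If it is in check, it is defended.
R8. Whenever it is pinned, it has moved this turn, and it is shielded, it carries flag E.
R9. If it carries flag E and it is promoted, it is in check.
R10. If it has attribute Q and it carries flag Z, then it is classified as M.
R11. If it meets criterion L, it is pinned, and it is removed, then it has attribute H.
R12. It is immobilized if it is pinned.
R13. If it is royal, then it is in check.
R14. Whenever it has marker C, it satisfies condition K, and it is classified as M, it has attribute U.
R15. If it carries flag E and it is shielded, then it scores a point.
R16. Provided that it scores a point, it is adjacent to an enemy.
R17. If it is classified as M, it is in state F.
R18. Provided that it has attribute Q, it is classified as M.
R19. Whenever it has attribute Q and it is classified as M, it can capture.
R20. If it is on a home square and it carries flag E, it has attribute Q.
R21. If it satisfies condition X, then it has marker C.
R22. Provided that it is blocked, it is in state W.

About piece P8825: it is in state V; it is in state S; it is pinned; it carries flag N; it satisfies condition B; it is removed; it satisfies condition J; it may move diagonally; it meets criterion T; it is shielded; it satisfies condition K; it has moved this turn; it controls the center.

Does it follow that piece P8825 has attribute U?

No

Forward chaining from the given facts derives: is in state W, carries flag E, is immobilized, scores a point, is adjacent to an enemy, is royal, has attribute Q, is in check, is classified as M, can capture, is defended, is in state F.
The only rule concluding "it has attribute U" is R14, which needs "it has marker C"; that is never established.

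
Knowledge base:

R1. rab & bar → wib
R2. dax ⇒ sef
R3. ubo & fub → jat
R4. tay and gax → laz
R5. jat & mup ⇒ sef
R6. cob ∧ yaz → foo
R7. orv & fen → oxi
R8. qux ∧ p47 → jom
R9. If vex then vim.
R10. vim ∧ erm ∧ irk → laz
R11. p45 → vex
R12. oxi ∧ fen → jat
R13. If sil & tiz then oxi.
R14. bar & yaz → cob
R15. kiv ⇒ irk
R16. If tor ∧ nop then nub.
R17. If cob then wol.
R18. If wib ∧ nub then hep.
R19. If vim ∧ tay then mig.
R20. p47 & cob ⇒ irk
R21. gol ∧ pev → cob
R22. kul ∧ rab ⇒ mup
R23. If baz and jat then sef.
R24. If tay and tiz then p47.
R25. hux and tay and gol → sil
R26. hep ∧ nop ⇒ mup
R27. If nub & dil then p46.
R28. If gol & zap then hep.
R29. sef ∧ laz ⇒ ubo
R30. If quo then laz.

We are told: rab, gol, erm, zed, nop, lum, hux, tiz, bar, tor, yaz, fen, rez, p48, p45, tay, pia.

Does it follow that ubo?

wib  (by R1: rab, bar)
vex  (by R11: p45)
cob  (by R14: bar, yaz)
nub  (by R16: tor, nop)
hep  (by R18: wib, nub)
p47  (by R24: tay, tiz)
sil  (by R25: hux, tay, gol)
mup  (by R26: hep, nop)
vim  (by R9: vex)
oxi  (by R13: sil, tiz)
irk  (by R20: p47, cob)
laz  (by R10: vim, erm, irk)
jat  (by R12: oxi, fen)
sef  (by R5: jat, mup)
ubo  (by R29: sef, laz)

Yes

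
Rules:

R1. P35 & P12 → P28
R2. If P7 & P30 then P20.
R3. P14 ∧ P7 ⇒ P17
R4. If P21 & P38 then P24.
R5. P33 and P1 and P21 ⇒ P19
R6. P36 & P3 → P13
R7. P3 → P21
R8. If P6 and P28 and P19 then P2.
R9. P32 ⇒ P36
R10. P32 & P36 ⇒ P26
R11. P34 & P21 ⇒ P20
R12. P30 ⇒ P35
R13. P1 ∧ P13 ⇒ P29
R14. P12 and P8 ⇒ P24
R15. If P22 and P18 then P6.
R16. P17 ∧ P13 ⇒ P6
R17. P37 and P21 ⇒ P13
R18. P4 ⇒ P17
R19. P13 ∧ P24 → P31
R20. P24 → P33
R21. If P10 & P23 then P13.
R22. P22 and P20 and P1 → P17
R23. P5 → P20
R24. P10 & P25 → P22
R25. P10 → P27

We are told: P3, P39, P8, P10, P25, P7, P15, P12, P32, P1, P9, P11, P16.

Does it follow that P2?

No

Forward chaining from the given facts derives: P21, P36, P26, P24, P33, P22, P27, P19, P13, P29, P31.
The only rule concluding P2 is R8, which needs P6; that is never established.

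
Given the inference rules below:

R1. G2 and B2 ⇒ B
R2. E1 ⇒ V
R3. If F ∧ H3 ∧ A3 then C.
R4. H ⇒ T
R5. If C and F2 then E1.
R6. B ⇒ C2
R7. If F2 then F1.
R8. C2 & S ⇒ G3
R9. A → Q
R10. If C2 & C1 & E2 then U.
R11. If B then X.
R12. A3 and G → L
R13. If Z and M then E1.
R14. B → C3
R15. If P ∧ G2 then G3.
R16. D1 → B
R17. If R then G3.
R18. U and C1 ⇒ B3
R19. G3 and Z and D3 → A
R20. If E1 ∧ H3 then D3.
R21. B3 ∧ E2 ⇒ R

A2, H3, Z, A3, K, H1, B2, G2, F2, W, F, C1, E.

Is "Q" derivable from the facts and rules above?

Forward chaining from the given facts derives: B, C, E1, C2, F1, X, C3, D3, V.
The only rule concluding Q is R9, which needs A; that is never established.

No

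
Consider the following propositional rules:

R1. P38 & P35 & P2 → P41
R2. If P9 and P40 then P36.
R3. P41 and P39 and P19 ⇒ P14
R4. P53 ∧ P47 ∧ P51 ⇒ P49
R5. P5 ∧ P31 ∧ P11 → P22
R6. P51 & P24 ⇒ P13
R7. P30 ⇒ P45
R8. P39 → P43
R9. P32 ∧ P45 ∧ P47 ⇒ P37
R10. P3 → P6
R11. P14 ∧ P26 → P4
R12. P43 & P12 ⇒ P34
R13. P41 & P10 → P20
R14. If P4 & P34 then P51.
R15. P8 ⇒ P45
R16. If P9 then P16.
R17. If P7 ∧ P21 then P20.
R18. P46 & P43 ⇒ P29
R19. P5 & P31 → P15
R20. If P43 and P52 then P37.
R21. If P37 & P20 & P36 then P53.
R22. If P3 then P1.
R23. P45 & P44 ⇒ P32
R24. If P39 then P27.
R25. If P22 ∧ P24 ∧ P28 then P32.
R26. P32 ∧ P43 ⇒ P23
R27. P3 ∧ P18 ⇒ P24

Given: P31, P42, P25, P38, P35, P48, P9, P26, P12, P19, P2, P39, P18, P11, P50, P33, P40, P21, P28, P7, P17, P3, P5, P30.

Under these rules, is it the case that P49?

Forward chaining from the given facts derives: P41, P36, P14, P22, P45, P43, P6, P4, P34, P51, P16, P20, P15, P1, P27, P24, P13, P32, P23.
The only rule concluding P49 is R4, which needs P53; that is never established.

No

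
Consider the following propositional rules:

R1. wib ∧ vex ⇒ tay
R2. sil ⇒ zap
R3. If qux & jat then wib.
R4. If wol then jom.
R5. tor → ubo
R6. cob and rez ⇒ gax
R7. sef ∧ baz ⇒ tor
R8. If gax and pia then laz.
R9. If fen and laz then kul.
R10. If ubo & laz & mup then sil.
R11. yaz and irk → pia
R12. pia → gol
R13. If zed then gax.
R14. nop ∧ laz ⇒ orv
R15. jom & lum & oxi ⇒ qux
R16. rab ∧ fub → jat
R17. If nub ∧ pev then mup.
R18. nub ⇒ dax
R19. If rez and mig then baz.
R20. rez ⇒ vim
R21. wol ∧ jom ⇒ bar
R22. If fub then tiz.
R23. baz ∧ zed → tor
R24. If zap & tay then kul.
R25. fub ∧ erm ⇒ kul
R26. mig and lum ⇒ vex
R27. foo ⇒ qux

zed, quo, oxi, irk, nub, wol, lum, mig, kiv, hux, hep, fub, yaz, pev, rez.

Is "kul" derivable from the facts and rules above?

Forward chaining from the given facts derives: jom, pia, gol, gax, qux, mup, dax, baz, vim, bar, tiz, tor, vex, ubo, laz, sil, zap.
Rules concluding kul: R9 needs fen; R24 needs tay; R25 needs erm — none of these are established.

No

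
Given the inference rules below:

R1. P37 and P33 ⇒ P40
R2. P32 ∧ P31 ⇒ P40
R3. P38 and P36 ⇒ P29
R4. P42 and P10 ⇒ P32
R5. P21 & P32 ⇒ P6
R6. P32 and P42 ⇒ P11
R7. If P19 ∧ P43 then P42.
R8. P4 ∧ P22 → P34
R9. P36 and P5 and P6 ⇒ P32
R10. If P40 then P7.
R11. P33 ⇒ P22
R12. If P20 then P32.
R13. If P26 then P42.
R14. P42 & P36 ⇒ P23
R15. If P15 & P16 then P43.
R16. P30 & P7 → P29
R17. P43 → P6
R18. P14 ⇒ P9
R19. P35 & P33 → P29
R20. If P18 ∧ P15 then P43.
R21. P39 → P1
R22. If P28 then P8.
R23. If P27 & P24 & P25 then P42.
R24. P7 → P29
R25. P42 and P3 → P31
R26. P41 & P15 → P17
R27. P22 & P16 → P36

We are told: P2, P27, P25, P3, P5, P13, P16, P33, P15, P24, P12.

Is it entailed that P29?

P22  (by R11: P33)
P43  (by R15: P15, P16)
P6  (by R17: P43)
P42  (by R23: P27, P24, P25)
P31  (by R25: P42, P3)
P36  (by R27: P22, P16)
P32  (by R9: P36, P5, P6)
P40  (by R2: P32, P31)
P7  (by R10: P40)
P29  (by R24: P7)

Yes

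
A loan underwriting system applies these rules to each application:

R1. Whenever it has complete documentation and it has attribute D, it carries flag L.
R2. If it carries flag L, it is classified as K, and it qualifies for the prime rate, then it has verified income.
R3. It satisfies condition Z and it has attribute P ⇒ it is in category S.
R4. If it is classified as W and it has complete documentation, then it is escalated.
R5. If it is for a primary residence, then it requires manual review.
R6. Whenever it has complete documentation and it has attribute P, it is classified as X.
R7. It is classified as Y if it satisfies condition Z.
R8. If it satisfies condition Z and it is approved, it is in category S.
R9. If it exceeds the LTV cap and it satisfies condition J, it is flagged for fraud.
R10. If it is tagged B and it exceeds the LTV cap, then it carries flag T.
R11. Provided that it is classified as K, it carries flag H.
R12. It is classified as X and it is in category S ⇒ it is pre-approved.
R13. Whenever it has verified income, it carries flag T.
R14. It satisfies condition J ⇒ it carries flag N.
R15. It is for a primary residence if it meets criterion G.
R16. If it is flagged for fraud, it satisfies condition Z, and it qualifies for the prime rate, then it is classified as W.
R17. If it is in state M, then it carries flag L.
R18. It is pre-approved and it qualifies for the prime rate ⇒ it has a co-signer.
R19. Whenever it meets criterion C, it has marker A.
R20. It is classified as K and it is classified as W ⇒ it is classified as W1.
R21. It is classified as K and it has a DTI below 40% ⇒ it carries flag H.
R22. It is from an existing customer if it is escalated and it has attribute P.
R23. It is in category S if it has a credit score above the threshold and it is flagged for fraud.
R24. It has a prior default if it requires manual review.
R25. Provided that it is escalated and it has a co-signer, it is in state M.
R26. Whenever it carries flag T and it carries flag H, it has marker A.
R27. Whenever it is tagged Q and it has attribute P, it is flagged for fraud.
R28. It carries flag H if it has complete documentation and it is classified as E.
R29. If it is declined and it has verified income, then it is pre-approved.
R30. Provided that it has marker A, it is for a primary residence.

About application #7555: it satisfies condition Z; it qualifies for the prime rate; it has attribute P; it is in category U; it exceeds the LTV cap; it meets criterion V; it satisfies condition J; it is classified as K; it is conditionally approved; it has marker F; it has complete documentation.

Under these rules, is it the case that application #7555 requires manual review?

By R3 (it satisfies condition Z, it has attribute P): it is in category S.
By R6 (it has complete documentation, it has attribute P): it is classified as X.
By R9 (it exceeds the LTV cap, it satisfies condition J): it is flagged for fraud.
By R11 (it is classified as K): it carries flag H.
By R12 (it is classified as X, it is in category S): it is pre-approved.
By R16 (it is flagged for fraud, it satisfies condition Z, it qualifies for the prime rate): it is classified as W.
By R18 (it is pre-approved, it qualifies for the prime rate): it has a co-signer.
By R4 (it is classified as W, it has complete documentation): it is escalated.
By R25 (it is escalated, it has a co-signer): it is in state M.
By R17 (it is in state M): it carries flag L.
By R2 (it carries flag L, it is classified as K, it qualifies for the prime rate): it has verified income.
By R13 (it has verified income): it carries flag T.
By R26 (it carries flag T, it carries flag H): it has marker A.
By R30 (it has marker A): it is for a primary residence.
By R5 (it is for a primary residence): it requires manual review.

Yes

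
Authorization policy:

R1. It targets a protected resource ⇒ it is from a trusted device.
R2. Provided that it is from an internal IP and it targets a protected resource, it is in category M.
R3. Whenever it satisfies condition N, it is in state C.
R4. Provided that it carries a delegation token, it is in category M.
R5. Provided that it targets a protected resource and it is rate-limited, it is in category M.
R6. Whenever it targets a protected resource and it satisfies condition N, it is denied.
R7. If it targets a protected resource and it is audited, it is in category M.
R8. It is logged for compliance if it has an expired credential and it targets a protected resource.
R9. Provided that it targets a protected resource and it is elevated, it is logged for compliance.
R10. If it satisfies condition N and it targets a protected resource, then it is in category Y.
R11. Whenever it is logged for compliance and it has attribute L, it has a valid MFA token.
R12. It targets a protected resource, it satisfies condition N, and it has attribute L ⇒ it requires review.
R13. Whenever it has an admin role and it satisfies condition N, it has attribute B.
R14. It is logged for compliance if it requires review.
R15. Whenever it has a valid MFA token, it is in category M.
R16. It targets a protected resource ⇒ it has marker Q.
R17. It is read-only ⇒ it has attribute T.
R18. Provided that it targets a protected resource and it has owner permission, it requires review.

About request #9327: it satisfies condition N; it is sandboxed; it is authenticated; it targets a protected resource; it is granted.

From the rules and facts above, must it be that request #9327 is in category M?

No

Forward chaining from the given facts derives: is from a trusted device, is in state C, is denied, is in category Y, has marker Q.
Rules concluding "it is in category M": R2 needs "it is from an internal IP"; R4 needs "it carries a delegation token"; R5 needs "it is rate-limited"; R7 needs "it is audited"; R15 needs "it has a valid MFA token" — none of these are established.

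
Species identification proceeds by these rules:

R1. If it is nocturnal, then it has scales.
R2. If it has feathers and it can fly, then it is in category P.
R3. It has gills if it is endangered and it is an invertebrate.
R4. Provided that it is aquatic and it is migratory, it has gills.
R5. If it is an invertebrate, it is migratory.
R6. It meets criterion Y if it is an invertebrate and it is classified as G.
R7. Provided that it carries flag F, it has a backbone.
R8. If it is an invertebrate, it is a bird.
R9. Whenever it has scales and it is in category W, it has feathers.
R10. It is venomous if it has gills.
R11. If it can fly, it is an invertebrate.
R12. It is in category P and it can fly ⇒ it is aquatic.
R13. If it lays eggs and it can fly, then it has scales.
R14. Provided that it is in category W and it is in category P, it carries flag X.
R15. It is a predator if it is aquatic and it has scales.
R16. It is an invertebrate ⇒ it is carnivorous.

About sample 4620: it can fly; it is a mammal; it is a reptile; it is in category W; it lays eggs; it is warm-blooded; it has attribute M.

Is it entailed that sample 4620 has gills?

By R11 (it can fly): it is an invertebrate.
By R13 (it lays eggs, it can fly): it has scales.
By R5 (it is an invertebrate): it is migratory.
By R9 (it has scales, it is in category W): it has feathers.
By R2 (it has feathers, it can fly): it is in category P.
By R12 (it is in category P, it can fly): it is aquatic.
By R4 (it is aquatic, it is migratory): it has gills.

Yes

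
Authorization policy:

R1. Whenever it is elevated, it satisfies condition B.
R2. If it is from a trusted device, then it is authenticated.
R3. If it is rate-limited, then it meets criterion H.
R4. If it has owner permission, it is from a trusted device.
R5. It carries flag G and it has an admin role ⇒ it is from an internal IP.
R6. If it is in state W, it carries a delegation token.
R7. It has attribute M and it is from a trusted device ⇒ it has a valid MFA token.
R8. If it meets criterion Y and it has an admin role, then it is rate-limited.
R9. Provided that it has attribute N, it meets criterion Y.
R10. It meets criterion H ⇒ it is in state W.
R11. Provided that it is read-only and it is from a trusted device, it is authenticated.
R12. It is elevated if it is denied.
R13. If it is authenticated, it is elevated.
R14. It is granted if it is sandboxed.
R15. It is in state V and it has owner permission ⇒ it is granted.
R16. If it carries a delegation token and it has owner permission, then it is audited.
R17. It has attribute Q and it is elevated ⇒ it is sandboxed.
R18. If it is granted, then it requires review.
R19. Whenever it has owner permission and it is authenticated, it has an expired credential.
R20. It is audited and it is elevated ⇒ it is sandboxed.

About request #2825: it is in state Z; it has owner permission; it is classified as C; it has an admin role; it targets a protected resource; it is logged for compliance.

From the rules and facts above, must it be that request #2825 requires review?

Forward chaining from the given facts derives: is from a trusted device, is authenticated, is elevated, has an expired credential, satisfies condition B.
The only rule concluding "it requires review" is R18, which needs "it is granted"; that is never established.

No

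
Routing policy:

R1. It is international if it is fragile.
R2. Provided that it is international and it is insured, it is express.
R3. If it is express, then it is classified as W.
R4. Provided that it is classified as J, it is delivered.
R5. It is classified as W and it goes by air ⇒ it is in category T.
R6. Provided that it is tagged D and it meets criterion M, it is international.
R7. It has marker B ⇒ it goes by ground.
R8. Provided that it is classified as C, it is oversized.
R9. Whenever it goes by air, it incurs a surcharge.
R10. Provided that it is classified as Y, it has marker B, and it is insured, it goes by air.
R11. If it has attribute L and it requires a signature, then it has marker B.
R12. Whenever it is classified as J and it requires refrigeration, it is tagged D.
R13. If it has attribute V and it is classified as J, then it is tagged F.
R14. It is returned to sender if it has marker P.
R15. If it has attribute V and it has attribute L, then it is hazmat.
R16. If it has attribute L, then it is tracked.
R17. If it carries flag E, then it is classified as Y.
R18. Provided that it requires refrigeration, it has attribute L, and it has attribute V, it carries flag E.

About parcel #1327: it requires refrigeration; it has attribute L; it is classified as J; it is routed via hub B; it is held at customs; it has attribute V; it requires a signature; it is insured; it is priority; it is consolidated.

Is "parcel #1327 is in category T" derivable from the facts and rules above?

Forward chaining from the given facts derives: is delivered, has marker B, is tagged D, is tagged F, is hazmat, is tracked, carries flag E, goes by ground, is classified as Y, goes by air, incurs a surcharge.
The only rule concluding "it is in category T" is R5, which needs "it is classified as W"; that is never established.

No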